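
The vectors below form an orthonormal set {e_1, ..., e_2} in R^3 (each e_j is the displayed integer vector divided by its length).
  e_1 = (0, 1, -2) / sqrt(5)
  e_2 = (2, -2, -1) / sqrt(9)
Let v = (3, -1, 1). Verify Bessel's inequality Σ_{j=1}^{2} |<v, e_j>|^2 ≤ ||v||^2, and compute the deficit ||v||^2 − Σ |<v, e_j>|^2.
Σ |<v, e_j>|^2 = 326/45; ||v||^2 = 11; deficit = 169/45

Write each e_j = u_j / sqrt(<u_j, u_j>) where u_j is the displayed integer vector. Then <v, e_j> = <v, u_j> / sqrt(<u_j, u_j>), so |<v, e_j>|^2 = <v, u_j>^2 / <u_j, u_j>.
Coefficients: <v, e_1> = -3/sqrt(5), <v, e_2> = 7/sqrt(9).
Square and sum: Σ |<v, e_j>|^2 = 326/45.
Compute ||v||^2 = v·v = 11.
Deficit = 11 − 326/45 = 169/45 ≥ 0, confirming Bessel's inequality. (The deficit equals ||v − Σ <v,e_j> e_j||^2, the squared distance from v to span{e_j}.)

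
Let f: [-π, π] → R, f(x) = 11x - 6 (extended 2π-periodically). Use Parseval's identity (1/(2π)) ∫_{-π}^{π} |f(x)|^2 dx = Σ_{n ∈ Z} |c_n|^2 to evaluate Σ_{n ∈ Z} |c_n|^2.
Σ |c_n|^2 = 121π^2/3 + 36

Expand and integrate term by term over [-π, π]:
  ∫ (11x)^2 dx = 121·(2π^3/3); ∫ 2·11·(-6)·x dx = 0 (odd integrand); ∫ (-6)^2 dx = 36·2π.
So (1/(2π)) ∫_{-π}^{π} (11x - 6)^2 dx = 121π^2/3 + 36 = 121π^2/3 + 36.
Parseval ⇒ Σ |c_n|^2 = 121π^2/3 + 36.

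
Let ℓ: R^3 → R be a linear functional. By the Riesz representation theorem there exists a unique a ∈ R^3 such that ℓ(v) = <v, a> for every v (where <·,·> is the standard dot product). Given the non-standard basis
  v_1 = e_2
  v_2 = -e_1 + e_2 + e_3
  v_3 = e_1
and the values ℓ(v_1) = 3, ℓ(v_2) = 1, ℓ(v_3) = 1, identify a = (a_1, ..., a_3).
a = (1, 3, -1)

Write a = (a_1, ..., a_3) in the standard basis. For each basis vector v_i, ℓ(v_i) = <v_i, a> is a linear equation in the a_j's. Collect the n equations into a matrix system V a = ℓ, where row i of V is v_i (expressed in the standard basis). Since V is invertible (lower-triangular with 1s on the diagonal, up to permutation), solve by back-substitution:
  V =
[[0, 1, 0],
 [-1, 1, 1],
 [1, 0, 0]]
  V a = (3, 1, 1)
Solving gives a = (1, 3, -1).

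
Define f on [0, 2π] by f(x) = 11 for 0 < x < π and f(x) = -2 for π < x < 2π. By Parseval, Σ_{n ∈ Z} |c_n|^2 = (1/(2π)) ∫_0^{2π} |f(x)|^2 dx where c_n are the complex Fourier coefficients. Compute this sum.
Σ |c_n|^2 = 125/2

Parseval equates the L^2 energy of f (normalised by 1/(2π)) with the ℓ^2 sum of its Fourier coefficients: (1/(2π)) ∫_0^{2π} |f|^2 = Σ |c_n|^2.
Compute the left side: (1/(2π)) [∫_0^π 11^2 dx + ∫_π^{2π} (-2)^2 dx] = (1/(2π)) · (121π + 4π) = (121 + 4)/2 = 125/2.
So Σ_{n ∈ Z} |c_n|^2 = 125/2.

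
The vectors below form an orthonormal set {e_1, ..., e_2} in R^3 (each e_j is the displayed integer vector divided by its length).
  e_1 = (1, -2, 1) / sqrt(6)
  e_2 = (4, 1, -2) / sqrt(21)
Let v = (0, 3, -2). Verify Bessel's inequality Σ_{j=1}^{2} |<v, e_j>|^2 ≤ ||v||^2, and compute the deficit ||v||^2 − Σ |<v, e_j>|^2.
Σ |<v, e_j>|^2 = 13; ||v||^2 = 13; deficit = 0

Write each e_j = u_j / sqrt(<u_j, u_j>) where u_j is the displayed integer vector. Then <v, e_j> = <v, u_j> / sqrt(<u_j, u_j>), so |<v, e_j>|^2 = <v, u_j>^2 / <u_j, u_j>.
Coefficients: <v, e_1> = -8/sqrt(6), <v, e_2> = 7/sqrt(21).
Square and sum: Σ |<v, e_j>|^2 = 13.
Compute ||v||^2 = v·v = 13.
Deficit = 13 − 13 = 0 ≥ 0, confirming Bessel's inequality. (The deficit equals ||v − Σ <v,e_j> e_j||^2, the squared distance from v to span{e_j}.)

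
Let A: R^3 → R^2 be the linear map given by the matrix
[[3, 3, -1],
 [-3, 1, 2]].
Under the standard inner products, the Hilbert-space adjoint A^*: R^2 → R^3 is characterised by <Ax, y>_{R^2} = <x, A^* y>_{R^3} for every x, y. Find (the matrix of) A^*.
A^* = A^T =
[[3, -3],
 [3, 1],
 [-1, 2]]

For real matrices with standard dot products, the defining identity <Ax, y> = <x, A^* y> gives (Ax)^T y = x^T (A^*) y, i.e. x^T A^T y = x^T (A^*) y. Since this holds for all x, y, we must have A^* = A^T. Therefore
A^* =
[[3, -3],
 [3, 1],
 [-1, 2]].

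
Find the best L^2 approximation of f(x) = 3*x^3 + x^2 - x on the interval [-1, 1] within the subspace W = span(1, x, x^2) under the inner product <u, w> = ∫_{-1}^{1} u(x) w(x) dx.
g(x) = x^2 + 4*x/5

The best approximation g ∈ W is the orthogonal projection of f onto W. Writing g = a_0 + a_1 x + a_2 x^2, the coefficients solve the normal equations G · a = b where
  G_{ij} = <φ_i, φ_j> and b_i = <f, φ_i>, with φ_0 = 1, φ_1 = x, φ_2 = x^2.
G =
  [2, 0, 2/3]
  [0, 2/3, 0]
  [2/3, 0, 2/5],
b = (2/3, 8/15, 2/5).
Solving gives a_0 = 0, a_1 = 4/5, a_2 = 1, so
  g(x) = x^2 + 4*x/5.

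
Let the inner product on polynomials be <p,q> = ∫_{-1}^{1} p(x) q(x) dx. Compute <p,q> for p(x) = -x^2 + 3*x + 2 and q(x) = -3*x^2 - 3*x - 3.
<p,q> = -94/5

Expand the product: p(x)·q(x) = 3*x^4 - 6*x^3 - 12*x^2 - 15*x - 6.
∫_{-1}^{1} of each monomial x^k gives [2/(k+1) if k even, 0 if k odd]. Integrating term-by-term (or equivalently evaluating the antiderivative F(x) = 3*x^5/5 - 3*x^4/2 - 4*x^3 - 15*x^2/2 - 6*x at the endpoints):
  F(1) − F(−1) = -92/5 − (2/5) = -94/5.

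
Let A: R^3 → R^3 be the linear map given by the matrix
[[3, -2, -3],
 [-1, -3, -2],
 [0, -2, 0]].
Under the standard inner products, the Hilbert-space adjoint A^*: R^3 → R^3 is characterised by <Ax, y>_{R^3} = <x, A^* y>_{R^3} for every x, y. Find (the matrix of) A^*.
A^* = A^T =
[[3, -1, 0],
 [-2, -3, -2],
 [-3, -2, 0]]

For real matrices with standard dot products, the defining identity <Ax, y> = <x, A^* y> gives (Ax)^T y = x^T (A^*) y, i.e. x^T A^T y = x^T (A^*) y. Since this holds for all x, y, we must have A^* = A^T. Therefore
A^* =
[[3, -1, 0],
 [-2, -3, -2],
 [-3, -2, 0]].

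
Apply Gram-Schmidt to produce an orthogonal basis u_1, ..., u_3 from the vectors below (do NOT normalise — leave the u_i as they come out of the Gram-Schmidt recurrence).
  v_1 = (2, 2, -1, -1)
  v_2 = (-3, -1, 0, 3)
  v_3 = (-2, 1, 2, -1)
Orthogonal basis:
  u_1 = (2, 2, -1, -1)
  u_2 = (-4/5, 6/5, -11/10, 19/10)
  u_3 = (-107/69, 42/23, 103/69, -65/69)

Apply the Gram-Schmidt recurrence
  u_1 = v_1
  u_i = v_i − Σ_{j<i} ((v_i · u_j) / (u_j · u_j)) · u_j.

Step by step this gives:
  u_1 = (2, 2, -1, -1)
  u_2 = (-4/5, 6/5, -11/10, 19/10)
  u_3 = (-107/69, 42/23, 103/69, -65/69)

Orthogonality check:
  u_2 · u_1 = 0 (should be 0)
  u_3 · u_1 = 0 (should be 0)
  u_3 · u_2 = 0 (should be 0)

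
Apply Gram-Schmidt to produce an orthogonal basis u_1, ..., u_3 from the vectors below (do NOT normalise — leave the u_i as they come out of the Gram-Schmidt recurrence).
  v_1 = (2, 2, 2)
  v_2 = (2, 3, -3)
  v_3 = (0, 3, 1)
Orthogonal basis:
  u_1 = (2, 2, 2)
  u_2 = (4/3, 7/3, -11/3)
  u_3 = (-48/31, 40/31, 8/31)

Apply the Gram-Schmidt recurrence
  u_1 = v_1
  u_i = v_i − Σ_{j<i} ((v_i · u_j) / (u_j · u_j)) · u_j.

Step by step this gives:
  u_1 = (2, 2, 2)
  u_2 = (4/3, 7/3, -11/3)
  u_3 = (-48/31, 40/31, 8/31)

Orthogonality check:
  u_2 · u_1 = 0 (should be 0)
  u_3 · u_1 = 0 (should be 0)
  u_3 · u_2 = 0 (should be 0)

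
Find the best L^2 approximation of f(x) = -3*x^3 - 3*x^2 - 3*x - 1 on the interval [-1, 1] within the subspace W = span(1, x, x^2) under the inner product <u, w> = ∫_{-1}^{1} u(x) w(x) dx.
g(x) = -3*x^2 - 24*x/5 - 1

The best approximation g ∈ W is the orthogonal projection of f onto W. Writing g = a_0 + a_1 x + a_2 x^2, the coefficients solve the normal equations G · a = b where
  G_{ij} = <φ_i, φ_j> and b_i = <f, φ_i>, with φ_0 = 1, φ_1 = x, φ_2 = x^2.
G =
  [2, 0, 2/3]
  [0, 2/3, 0]
  [2/3, 0, 2/5],
b = (-4, -16/5, -28/15).
Solving gives a_0 = -1, a_1 = -24/5, a_2 = -3, so
  g(x) = -3*x^2 - 24*x/5 - 1.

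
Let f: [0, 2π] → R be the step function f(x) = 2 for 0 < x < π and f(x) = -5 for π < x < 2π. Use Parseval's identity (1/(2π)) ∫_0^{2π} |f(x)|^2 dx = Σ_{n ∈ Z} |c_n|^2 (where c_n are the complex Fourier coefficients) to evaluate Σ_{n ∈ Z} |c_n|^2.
Σ |c_n|^2 = 29/2

Parseval equates the L^2 energy of f (normalised by 1/(2π)) with the ℓ^2 sum of its Fourier coefficients: (1/(2π)) ∫_0^{2π} |f|^2 = Σ |c_n|^2.
Compute the left side: (1/(2π)) [∫_0^π 2^2 dx + ∫_π^{2π} (-5)^2 dx] = (1/(2π)) · (4π + 25π) = (4 + 25)/2 = 29/2.
So Σ_{n ∈ Z} |c_n|^2 = 29/2.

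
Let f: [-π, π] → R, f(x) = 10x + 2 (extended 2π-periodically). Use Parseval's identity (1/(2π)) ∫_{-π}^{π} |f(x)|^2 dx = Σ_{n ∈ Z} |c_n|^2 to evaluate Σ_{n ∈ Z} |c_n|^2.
Σ |c_n|^2 = 100π^2/3 + 4

Expand and integrate term by term over [-π, π]:
  ∫ (10x)^2 dx = 100·(2π^3/3); ∫ 2·10·(2)·x dx = 0 (odd integrand); ∫ 2^2 dx = 4·2π.
So (1/(2π)) ∫_{-π}^{π} (10x + 2)^2 dx = 100π^2/3 + 4 = 100π^2/3 + 4.
Parseval ⇒ Σ |c_n|^2 = 100π^2/3 + 4.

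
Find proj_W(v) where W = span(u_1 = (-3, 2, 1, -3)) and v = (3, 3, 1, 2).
proj_W(v) = (24/23, -16/23, -8/23, 24/23)

Set up U = [u_1 | ... | u_1] ∈ R^(4×1). The projector onto W = col(U) is P = U (U^T U)^(-1) U^T.
Compute U^T U =
  [23],
and U^T v = (-8).
Solve U^T U · c = U^T v for the coefficients: c = (-8/23). The projection is proj_W(v) = U c.
Check: (v - proj_W(v)) · u_1 = 0  (should be 0).
Result: proj_W(v) = (24/23, -16/23, -8/23, 24/23).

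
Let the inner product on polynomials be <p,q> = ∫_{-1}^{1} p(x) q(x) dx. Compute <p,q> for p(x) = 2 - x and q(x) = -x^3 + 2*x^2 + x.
<p,q> = 12/5

Expand the product: p(x)·q(x) = x^4 - 4*x^3 + 3*x^2 + 2*x.
∫_{-1}^{1} of each monomial x^k gives [2/(k+1) if k even, 0 if k odd]. Integrating term-by-term (or equivalently evaluating the antiderivative F(x) = x^5/5 - x^4 + x^3 + x^2 at the endpoints):
  F(1) − F(−1) = 6/5 − (-6/5) = 12/5.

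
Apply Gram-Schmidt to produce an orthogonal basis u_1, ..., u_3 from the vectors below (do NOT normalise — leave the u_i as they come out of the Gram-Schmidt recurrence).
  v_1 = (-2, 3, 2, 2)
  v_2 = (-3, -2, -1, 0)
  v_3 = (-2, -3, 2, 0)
Orthogonal basis:
  u_1 = (-2, 3, 2, 2)
  u_2 = (-67/21, -12/7, -17/21, 4/21)
  u_3 = (28/145, -236/145, 388/145, -6/145)

Apply the Gram-Schmidt recurrence
  u_1 = v_1
  u_i = v_i − Σ_{j<i} ((v_i · u_j) / (u_j · u_j)) · u_j.

Step by step this gives:
  u_1 = (-2, 3, 2, 2)
  u_2 = (-67/21, -12/7, -17/21, 4/21)
  u_3 = (28/145, -236/145, 388/145, -6/145)

Orthogonality check:
  u_2 · u_1 = 0 (should be 0)
  u_3 · u_1 = 0 (should be 0)
  u_3 · u_2 = 0 (should be 0)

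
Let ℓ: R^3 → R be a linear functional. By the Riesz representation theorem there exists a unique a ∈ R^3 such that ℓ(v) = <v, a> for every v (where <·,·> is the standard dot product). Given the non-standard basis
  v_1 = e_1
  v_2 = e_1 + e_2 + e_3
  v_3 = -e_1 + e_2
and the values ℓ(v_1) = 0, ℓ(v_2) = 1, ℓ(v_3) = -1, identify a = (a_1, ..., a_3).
a = (0, -1, 2)

Write a = (a_1, ..., a_3) in the standard basis. For each basis vector v_i, ℓ(v_i) = <v_i, a> is a linear equation in the a_j's. Collect the n equations into a matrix system V a = ℓ, where row i of V is v_i (expressed in the standard basis). Since V is invertible (lower-triangular with 1s on the diagonal, up to permutation), solve by back-substitution:
  V =
[[1, 0, 0],
 [1, 1, 1],
 [-1, 1, 0]]
  V a = (0, 1, -1)
Solving gives a = (0, -1, 2).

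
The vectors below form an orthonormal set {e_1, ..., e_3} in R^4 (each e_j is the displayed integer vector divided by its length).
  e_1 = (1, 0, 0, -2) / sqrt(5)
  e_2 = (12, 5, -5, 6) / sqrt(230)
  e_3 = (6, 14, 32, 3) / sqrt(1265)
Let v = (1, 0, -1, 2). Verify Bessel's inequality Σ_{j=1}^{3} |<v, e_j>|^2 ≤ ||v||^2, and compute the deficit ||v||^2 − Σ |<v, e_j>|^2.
Σ |<v, e_j>|^2 = 127/22; ||v||^2 = 6; deficit = 5/22

Write each e_j = u_j / sqrt(<u_j, u_j>) where u_j is the displayed integer vector. Then <v, e_j> = <v, u_j> / sqrt(<u_j, u_j>), so |<v, e_j>|^2 = <v, u_j>^2 / <u_j, u_j>.
Coefficients: <v, e_1> = -3/sqrt(5), <v, e_2> = 29/sqrt(230), <v, e_3> = -20/sqrt(1265).
Square and sum: Σ |<v, e_j>|^2 = 127/22.
Compute ||v||^2 = v·v = 6.
Deficit = 6 − 127/22 = 5/22 ≥ 0, confirming Bessel's inequality. (The deficit equals ||v − Σ <v,e_j> e_j||^2, the squared distance from v to span{e_j}.)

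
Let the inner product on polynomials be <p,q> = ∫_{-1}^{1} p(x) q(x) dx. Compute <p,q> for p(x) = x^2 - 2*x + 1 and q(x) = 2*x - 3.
<p,q> = -32/3

Expand the product: p(x)·q(x) = 2*x^3 - 7*x^2 + 8*x - 3.
∫_{-1}^{1} of each monomial x^k gives [2/(k+1) if k even, 0 if k odd]. Integrating term-by-term (or equivalently evaluating the antiderivative F(x) = x^4/2 - 7*x^3/3 + 4*x^2 - 3*x at the endpoints):
  F(1) − F(−1) = -5/6 − (59/6) = -32/3.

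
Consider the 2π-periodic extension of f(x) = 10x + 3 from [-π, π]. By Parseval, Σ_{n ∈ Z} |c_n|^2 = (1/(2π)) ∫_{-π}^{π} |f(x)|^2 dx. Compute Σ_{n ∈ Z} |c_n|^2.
Σ |c_n|^2 = 100π^2/3 + 9

Expand and integrate term by term over [-π, π]:
  ∫ (10x)^2 dx = 100·(2π^3/3); ∫ 2·10·(3)·x dx = 0 (odd integrand); ∫ 3^2 dx = 9·2π.
So (1/(2π)) ∫_{-π}^{π} (10x + 3)^2 dx = 100π^2/3 + 9 = 100π^2/3 + 9.
Parseval ⇒ Σ |c_n|^2 = 100π^2/3 + 9.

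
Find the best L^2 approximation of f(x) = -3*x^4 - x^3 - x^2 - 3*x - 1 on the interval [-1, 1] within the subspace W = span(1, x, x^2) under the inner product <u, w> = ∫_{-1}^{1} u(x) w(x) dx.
g(x) = -25*x^2/7 - 18*x/5 - 26/35

The best approximation g ∈ W is the orthogonal projection of f onto W. Writing g = a_0 + a_1 x + a_2 x^2, the coefficients solve the normal equations G · a = b where
  G_{ij} = <φ_i, φ_j> and b_i = <f, φ_i>, with φ_0 = 1, φ_1 = x, φ_2 = x^2.
G =
  [2, 0, 2/3]
  [0, 2/3, 0]
  [2/3, 0, 2/5],
b = (-58/15, -12/5, -202/105).
Solving gives a_0 = -26/35, a_1 = -18/5, a_2 = -25/7, so
  g(x) = -25*x^2/7 - 18*x/5 - 26/35.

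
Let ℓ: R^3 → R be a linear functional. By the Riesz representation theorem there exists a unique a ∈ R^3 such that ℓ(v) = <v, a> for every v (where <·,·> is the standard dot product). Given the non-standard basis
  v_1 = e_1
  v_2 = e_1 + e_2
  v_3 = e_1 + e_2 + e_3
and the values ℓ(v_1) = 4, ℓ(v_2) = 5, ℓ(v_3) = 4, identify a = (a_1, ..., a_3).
a = (4, 1, -1)

Write a = (a_1, ..., a_3) in the standard basis. For each basis vector v_i, ℓ(v_i) = <v_i, a> is a linear equation in the a_j's. Collect the n equations into a matrix system V a = ℓ, where row i of V is v_i (expressed in the standard basis). Since V is invertible (lower-triangular with 1s on the diagonal, up to permutation), solve by back-substitution:
  V =
[[1, 0, 0],
 [1, 1, 0],
 [1, 1, 1]]
  V a = (4, 5, 4)
Solving gives a = (4, 1, -1).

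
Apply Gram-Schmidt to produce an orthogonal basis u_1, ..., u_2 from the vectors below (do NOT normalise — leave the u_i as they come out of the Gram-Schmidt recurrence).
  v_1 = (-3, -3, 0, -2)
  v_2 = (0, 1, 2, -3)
Orthogonal basis:
  u_1 = (-3, -3, 0, -2)
  u_2 = (9/22, 31/22, 2, -30/11)

Apply the Gram-Schmidt recurrence
  u_1 = v_1
  u_i = v_i − Σ_{j<i} ((v_i · u_j) / (u_j · u_j)) · u_j.

Step by step this gives:
  u_1 = (-3, -3, 0, -2)
  u_2 = (9/22, 31/22, 2, -30/11)

Orthogonality check:
  u_2 · u_1 = 0 (should be 0)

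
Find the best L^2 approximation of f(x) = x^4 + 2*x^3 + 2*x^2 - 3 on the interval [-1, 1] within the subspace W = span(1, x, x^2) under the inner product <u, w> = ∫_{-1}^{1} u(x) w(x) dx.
g(x) = 20*x^2/7 + 6*x/5 - 108/35

The best approximation g ∈ W is the orthogonal projection of f onto W. Writing g = a_0 + a_1 x + a_2 x^2, the coefficients solve the normal equations G · a = b where
  G_{ij} = <φ_i, φ_j> and b_i = <f, φ_i>, with φ_0 = 1, φ_1 = x, φ_2 = x^2.
G =
  [2, 0, 2/3]
  [0, 2/3, 0]
  [2/3, 0, 2/5],
b = (-64/15, 4/5, -32/35).
Solving gives a_0 = -108/35, a_1 = 6/5, a_2 = 20/7, so
  g(x) = 20*x^2/7 + 6*x/5 - 108/35.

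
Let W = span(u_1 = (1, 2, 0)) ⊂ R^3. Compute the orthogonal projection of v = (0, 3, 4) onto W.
proj_W(v) = (6/5, 12/5, 0)

Set up U = [u_1 | ... | u_1] ∈ R^(3×1). The projector onto W = col(U) is P = U (U^T U)^(-1) U^T.
Compute U^T U =
  [5],
and U^T v = (6).
Solve U^T U · c = U^T v for the coefficients: c = (6/5). The projection is proj_W(v) = U c.
Check: (v - proj_W(v)) · u_1 = 0  (should be 0).
Result: proj_W(v) = (6/5, 12/5, 0).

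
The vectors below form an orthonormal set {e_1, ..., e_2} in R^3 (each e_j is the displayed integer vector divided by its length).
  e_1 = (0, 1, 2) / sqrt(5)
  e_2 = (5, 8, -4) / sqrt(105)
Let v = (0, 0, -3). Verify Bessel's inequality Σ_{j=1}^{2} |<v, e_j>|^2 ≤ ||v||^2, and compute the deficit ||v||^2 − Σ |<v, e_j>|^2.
Σ |<v, e_j>|^2 = 60/7; ||v||^2 = 9; deficit = 3/7

Write each e_j = u_j / sqrt(<u_j, u_j>) where u_j is the displayed integer vector. Then <v, e_j> = <v, u_j> / sqrt(<u_j, u_j>), so |<v, e_j>|^2 = <v, u_j>^2 / <u_j, u_j>.
Coefficients: <v, e_1> = -6/sqrt(5), <v, e_2> = 12/sqrt(105).
Square and sum: Σ |<v, e_j>|^2 = 60/7.
Compute ||v||^2 = v·v = 9.
Deficit = 9 − 60/7 = 3/7 ≥ 0, confirming Bessel's inequality. (The deficit equals ||v − Σ <v,e_j> e_j||^2, the squared distance from v to span{e_j}.)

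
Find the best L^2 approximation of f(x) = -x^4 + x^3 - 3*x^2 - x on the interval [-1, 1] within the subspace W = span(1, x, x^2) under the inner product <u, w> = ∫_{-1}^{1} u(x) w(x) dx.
g(x) = -27*x^2/7 - 2*x/5 + 3/35

The best approximation g ∈ W is the orthogonal projection of f onto W. Writing g = a_0 + a_1 x + a_2 x^2, the coefficients solve the normal equations G · a = b where
  G_{ij} = <φ_i, φ_j> and b_i = <f, φ_i>, with φ_0 = 1, φ_1 = x, φ_2 = x^2.
G =
  [2, 0, 2/3]
  [0, 2/3, 0]
  [2/3, 0, 2/5],
b = (-12/5, -4/15, -52/35).
Solving gives a_0 = 3/35, a_1 = -2/5, a_2 = -27/7, so
  g(x) = -27*x^2/7 - 2*x/5 + 3/35.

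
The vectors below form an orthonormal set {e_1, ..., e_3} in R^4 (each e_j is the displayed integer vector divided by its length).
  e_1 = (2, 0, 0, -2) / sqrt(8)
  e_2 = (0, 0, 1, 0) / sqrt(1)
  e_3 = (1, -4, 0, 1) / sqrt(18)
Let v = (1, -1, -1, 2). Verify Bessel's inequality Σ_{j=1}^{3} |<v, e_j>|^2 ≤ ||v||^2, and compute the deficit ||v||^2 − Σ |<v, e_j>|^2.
Σ |<v, e_j>|^2 = 38/9; ||v||^2 = 7; deficit = 25/9

Write each e_j = u_j / sqrt(<u_j, u_j>) where u_j is the displayed integer vector. Then <v, e_j> = <v, u_j> / sqrt(<u_j, u_j>), so |<v, e_j>|^2 = <v, u_j>^2 / <u_j, u_j>.
Coefficients: <v, e_1> = -2/sqrt(8), <v, e_2> = -1/sqrt(1), <v, e_3> = 7/sqrt(18).
Square and sum: Σ |<v, e_j>|^2 = 38/9.
Compute ||v||^2 = v·v = 7.
Deficit = 7 − 38/9 = 25/9 ≥ 0, confirming Bessel's inequality. (The deficit equals ||v − Σ <v,e_j> e_j||^2, the squared distance from v to span{e_j}.)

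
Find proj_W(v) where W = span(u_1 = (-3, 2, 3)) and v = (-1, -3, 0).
proj_W(v) = (9/22, -3/11, -9/22)

Set up U = [u_1 | ... | u_1] ∈ R^(3×1). The projector onto W = col(U) is P = U (U^T U)^(-1) U^T.
Compute U^T U =
  [22],
and U^T v = (-3).
Solve U^T U · c = U^T v for the coefficients: c = (-3/22). The projection is proj_W(v) = U c.
Check: (v - proj_W(v)) · u_1 = 0  (should be 0).
Result: proj_W(v) = (9/22, -3/11, -9/22).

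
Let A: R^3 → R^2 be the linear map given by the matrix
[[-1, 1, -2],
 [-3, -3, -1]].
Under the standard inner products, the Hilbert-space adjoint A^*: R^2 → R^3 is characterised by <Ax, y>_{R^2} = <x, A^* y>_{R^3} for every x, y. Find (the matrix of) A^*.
A^* = A^T =
[[-1, -3],
 [1, -3],
 [-2, -1]]

For real matrices with standard dot products, the defining identity <Ax, y> = <x, A^* y> gives (Ax)^T y = x^T (A^*) y, i.e. x^T A^T y = x^T (A^*) y. Since this holds for all x, y, we must have A^* = A^T. Therefore
A^* =
[[-1, -3],
 [1, -3],
 [-2, -1]].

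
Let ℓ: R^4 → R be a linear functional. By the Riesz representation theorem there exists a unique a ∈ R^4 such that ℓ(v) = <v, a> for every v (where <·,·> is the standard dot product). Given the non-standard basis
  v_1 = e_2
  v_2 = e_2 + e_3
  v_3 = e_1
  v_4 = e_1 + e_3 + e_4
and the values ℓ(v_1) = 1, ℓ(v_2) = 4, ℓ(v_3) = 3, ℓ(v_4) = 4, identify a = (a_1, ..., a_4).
a = (3, 1, 3, -2)

Write a = (a_1, ..., a_4) in the standard basis. For each basis vector v_i, ℓ(v_i) = <v_i, a> is a linear equation in the a_j's. Collect the n equations into a matrix system V a = ℓ, where row i of V is v_i (expressed in the standard basis). Since V is invertible (lower-triangular with 1s on the diagonal, up to permutation), solve by back-substitution:
  V =
[[0, 1, 0, 0],
 [0, 1, 1, 0],
 [1, 0, 0, 0],
 [1, 0, 1, 1]]
  V a = (1, 4, 3, 4)
Solving gives a = (3, 1, 3, -2).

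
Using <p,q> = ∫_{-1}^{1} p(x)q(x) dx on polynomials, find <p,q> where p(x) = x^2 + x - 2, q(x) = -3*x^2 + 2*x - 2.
<p,q> = 54/5

Expand the product: p(x)·q(x) = -3*x^4 - x^3 + 6*x^2 - 6*x + 4.
∫_{-1}^{1} of each monomial x^k gives [2/(k+1) if k even, 0 if k odd]. Integrating term-by-term (or equivalently evaluating the antiderivative F(x) = -3*x^5/5 - x^4/4 + 2*x^3 - 3*x^2 + 4*x at the endpoints):
  F(1) − F(−1) = 43/20 − (-173/20) = 54/5.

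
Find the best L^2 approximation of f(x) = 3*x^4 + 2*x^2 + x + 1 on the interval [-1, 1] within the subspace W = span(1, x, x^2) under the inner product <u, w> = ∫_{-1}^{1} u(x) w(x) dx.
g(x) = 32*x^2/7 + x + 26/35

The best approximation g ∈ W is the orthogonal projection of f onto W. Writing g = a_0 + a_1 x + a_2 x^2, the coefficients solve the normal equations G · a = b where
  G_{ij} = <φ_i, φ_j> and b_i = <f, φ_i>, with φ_0 = 1, φ_1 = x, φ_2 = x^2.
G =
  [2, 0, 2/3]
  [0, 2/3, 0]
  [2/3, 0, 2/5],
b = (68/15, 2/3, 244/105).
Solving gives a_0 = 26/35, a_1 = 1, a_2 = 32/7, so
  g(x) = 32*x^2/7 + x + 26/35.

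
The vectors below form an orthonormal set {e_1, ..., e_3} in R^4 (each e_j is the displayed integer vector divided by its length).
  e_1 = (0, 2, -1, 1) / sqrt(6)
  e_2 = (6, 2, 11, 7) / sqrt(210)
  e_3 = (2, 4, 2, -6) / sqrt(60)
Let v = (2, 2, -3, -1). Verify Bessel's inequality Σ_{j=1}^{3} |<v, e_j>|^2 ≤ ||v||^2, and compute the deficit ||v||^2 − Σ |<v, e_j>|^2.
Σ |<v, e_j>|^2 = 78/7; ||v||^2 = 18; deficit = 48/7

Write each e_j = u_j / sqrt(<u_j, u_j>) where u_j is the displayed integer vector. Then <v, e_j> = <v, u_j> / sqrt(<u_j, u_j>), so |<v, e_j>|^2 = <v, u_j>^2 / <u_j, u_j>.
Coefficients: <v, e_1> = 6/sqrt(6), <v, e_2> = -24/sqrt(210), <v, e_3> = 12/sqrt(60).
Square and sum: Σ |<v, e_j>|^2 = 78/7.
Compute ||v||^2 = v·v = 18.
Deficit = 18 − 78/7 = 48/7 ≥ 0, confirming Bessel's inequality. (The deficit equals ||v − Σ <v,e_j> e_j||^2, the squared distance from v to span{e_j}.)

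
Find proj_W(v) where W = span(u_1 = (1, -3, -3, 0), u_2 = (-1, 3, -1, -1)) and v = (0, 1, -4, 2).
proj_W(v) = (-15/179, 45/179, -587/179, -158/179)

Set up U = [u_1 | ... | u_2] ∈ R^(4×2). The projector onto W = col(U) is P = U (U^T U)^(-1) U^T.
Compute U^T U =
  [19, -7]
  [-7, 12],
and U^T v = (9, 5).
Solve U^T U · c = U^T v for the coefficients: c = (143/179, 158/179). The projection is proj_W(v) = U c.
Check: (v - proj_W(v)) · u_1 = 0  (should be 0).
Check: (v - proj_W(v)) · u_2 = 0  (should be 0).
Result: proj_W(v) = (-15/179, 45/179, -587/179, -158/179).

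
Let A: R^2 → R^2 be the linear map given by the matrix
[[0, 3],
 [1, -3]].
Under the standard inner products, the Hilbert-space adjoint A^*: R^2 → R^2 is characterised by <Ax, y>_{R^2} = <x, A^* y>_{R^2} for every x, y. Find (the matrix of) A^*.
A^* = A^T =
[[0, 1],
 [3, -3]]

For real matrices with standard dot products, the defining identity <Ax, y> = <x, A^* y> gives (Ax)^T y = x^T (A^*) y, i.e. x^T A^T y = x^T (A^*) y. Since this holds for all x, y, we must have A^* = A^T. Therefore
A^* =
[[0, 1],
 [3, -3]].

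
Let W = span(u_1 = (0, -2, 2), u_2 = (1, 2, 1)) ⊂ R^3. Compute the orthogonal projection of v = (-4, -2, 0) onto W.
proj_W(v) = (-14/11, -32/11, -10/11)

Set up U = [u_1 | ... | u_2] ∈ R^(3×2). The projector onto W = col(U) is P = U (U^T U)^(-1) U^T.
Compute U^T U =
  [8, -2]
  [-2, 6],
and U^T v = (4, -8).
Solve U^T U · c = U^T v for the coefficients: c = (2/11, -14/11). The projection is proj_W(v) = U c.
Check: (v - proj_W(v)) · u_1 = 0  (should be 0).
Check: (v - proj_W(v)) · u_2 = 0  (should be 0).
Result: proj_W(v) = (-14/11, -32/11, -10/11).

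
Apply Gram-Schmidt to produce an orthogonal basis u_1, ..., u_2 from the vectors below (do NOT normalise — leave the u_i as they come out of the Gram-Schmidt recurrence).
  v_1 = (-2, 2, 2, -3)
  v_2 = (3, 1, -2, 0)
Orthogonal basis:
  u_1 = (-2, 2, 2, -3)
  u_2 = (47/21, 37/21, -26/21, -8/7)

Apply the Gram-Schmidt recurrence
  u_1 = v_1
  u_i = v_i − Σ_{j<i} ((v_i · u_j) / (u_j · u_j)) · u_j.

Step by step this gives:
  u_1 = (-2, 2, 2, -3)
  u_2 = (47/21, 37/21, -26/21, -8/7)

Orthogonality check:
  u_2 · u_1 = 0 (should be 0)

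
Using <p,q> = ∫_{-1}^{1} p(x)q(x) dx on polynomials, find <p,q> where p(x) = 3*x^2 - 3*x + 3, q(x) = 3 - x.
<p,q> = 26

Expand the product: p(x)·q(x) = -3*x^3 + 12*x^2 - 12*x + 9.
∫_{-1}^{1} of each monomial x^k gives [2/(k+1) if k even, 0 if k odd]. Integrating term-by-term (or equivalently evaluating the antiderivative F(x) = -3*x^4/4 + 4*x^3 - 6*x^2 + 9*x at the endpoints):
  F(1) − F(−1) = 25/4 − (-79/4) = 26.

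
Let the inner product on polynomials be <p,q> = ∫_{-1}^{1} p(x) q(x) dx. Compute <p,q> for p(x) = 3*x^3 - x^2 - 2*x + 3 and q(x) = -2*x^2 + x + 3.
<p,q> = 38/3

Expand the product: p(x)·q(x) = -6*x^5 + 5*x^4 + 12*x^3 - 11*x^2 - 3*x + 9.
∫_{-1}^{1} of each monomial x^k gives [2/(k+1) if k even, 0 if k odd]. Integrating term-by-term (or equivalently evaluating the antiderivative F(x) = -x^6 + x^5 + 3*x^4 - 11*x^3/3 - 3*x^2/2 + 9*x at the endpoints):
  F(1) − F(−1) = 41/6 − (-35/6) = 38/3.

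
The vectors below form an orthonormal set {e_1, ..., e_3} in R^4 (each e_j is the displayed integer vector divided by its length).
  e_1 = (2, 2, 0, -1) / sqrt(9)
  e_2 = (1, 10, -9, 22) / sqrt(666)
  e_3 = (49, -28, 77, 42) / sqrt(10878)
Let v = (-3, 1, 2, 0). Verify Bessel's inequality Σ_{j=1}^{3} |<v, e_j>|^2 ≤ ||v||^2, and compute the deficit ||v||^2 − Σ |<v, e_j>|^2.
Σ |<v, e_j>|^2 = 2; ||v||^2 = 14; deficit = 12

Write each e_j = u_j / sqrt(<u_j, u_j>) where u_j is the displayed integer vector. Then <v, e_j> = <v, u_j> / sqrt(<u_j, u_j>), so |<v, e_j>|^2 = <v, u_j>^2 / <u_j, u_j>.
Coefficients: <v, e_1> = -4/sqrt(9), <v, e_2> = -11/sqrt(666), <v, e_3> = -21/sqrt(10878).
Square and sum: Σ |<v, e_j>|^2 = 2.
Compute ||v||^2 = v·v = 14.
Deficit = 14 − 2 = 12 ≥ 0, confirming Bessel's inequality. (The deficit equals ||v − Σ <v,e_j> e_j||^2, the squared distance from v to span{e_j}.)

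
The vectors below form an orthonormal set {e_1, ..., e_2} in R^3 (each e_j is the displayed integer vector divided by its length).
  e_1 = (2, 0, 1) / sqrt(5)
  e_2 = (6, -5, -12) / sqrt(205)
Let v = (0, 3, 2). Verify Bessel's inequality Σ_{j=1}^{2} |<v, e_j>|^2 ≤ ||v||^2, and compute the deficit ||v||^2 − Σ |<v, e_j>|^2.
Σ |<v, e_j>|^2 = 337/41; ||v||^2 = 13; deficit = 196/41

Write each e_j = u_j / sqrt(<u_j, u_j>) where u_j is the displayed integer vector. Then <v, e_j> = <v, u_j> / sqrt(<u_j, u_j>), so |<v, e_j>|^2 = <v, u_j>^2 / <u_j, u_j>.
Coefficients: <v, e_1> = 2/sqrt(5), <v, e_2> = -39/sqrt(205).
Square and sum: Σ |<v, e_j>|^2 = 337/41.
Compute ||v||^2 = v·v = 13.
Deficit = 13 − 337/41 = 196/41 ≥ 0, confirming Bessel's inequality. (The deficit equals ||v − Σ <v,e_j> e_j||^2, the squared distance from v to span{e_j}.)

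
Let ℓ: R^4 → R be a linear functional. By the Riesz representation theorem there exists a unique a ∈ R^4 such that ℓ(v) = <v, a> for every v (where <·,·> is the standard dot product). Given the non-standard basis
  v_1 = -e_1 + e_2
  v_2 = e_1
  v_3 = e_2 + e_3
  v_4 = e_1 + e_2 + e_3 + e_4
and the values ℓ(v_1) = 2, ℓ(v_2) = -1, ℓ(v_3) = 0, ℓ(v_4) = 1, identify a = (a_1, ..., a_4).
a = (-1, 1, -1, 2)

Write a = (a_1, ..., a_4) in the standard basis. For each basis vector v_i, ℓ(v_i) = <v_i, a> is a linear equation in the a_j's. Collect the n equations into a matrix system V a = ℓ, where row i of V is v_i (expressed in the standard basis). Since V is invertible (lower-triangular with 1s on the diagonal, up to permutation), solve by back-substitution:
  V =
[[-1, 1, 0, 0],
 [1, 0, 0, 0],
 [0, 1, 1, 0],
 [1, 1, 1, 1]]
  V a = (2, -1, 0, 1)
Solving gives a = (-1, 1, -1, 2).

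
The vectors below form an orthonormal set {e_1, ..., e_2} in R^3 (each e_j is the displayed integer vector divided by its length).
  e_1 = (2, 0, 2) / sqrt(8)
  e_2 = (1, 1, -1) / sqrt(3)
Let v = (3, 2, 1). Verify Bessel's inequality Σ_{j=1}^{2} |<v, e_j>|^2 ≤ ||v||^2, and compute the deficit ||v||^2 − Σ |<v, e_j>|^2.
Σ |<v, e_j>|^2 = 40/3; ||v||^2 = 14; deficit = 2/3

Write each e_j = u_j / sqrt(<u_j, u_j>) where u_j is the displayed integer vector. Then <v, e_j> = <v, u_j> / sqrt(<u_j, u_j>), so |<v, e_j>|^2 = <v, u_j>^2 / <u_j, u_j>.
Coefficients: <v, e_1> = 8/sqrt(8), <v, e_2> = 4/sqrt(3).
Square and sum: Σ |<v, e_j>|^2 = 40/3.
Compute ||v||^2 = v·v = 14.
Deficit = 14 − 40/3 = 2/3 ≥ 0, confirming Bessel's inequality. (The deficit equals ||v − Σ <v,e_j> e_j||^2, the squared distance from v to span{e_j}.)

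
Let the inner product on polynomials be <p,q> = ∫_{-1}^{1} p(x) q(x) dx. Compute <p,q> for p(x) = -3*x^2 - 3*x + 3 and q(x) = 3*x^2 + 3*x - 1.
<p,q> = -38/5

Expand the product: p(x)·q(x) = -9*x^4 - 18*x^3 + 3*x^2 + 12*x - 3.
∫_{-1}^{1} of each monomial x^k gives [2/(k+1) if k even, 0 if k odd]. Integrating term-by-term (or equivalently evaluating the antiderivative F(x) = -9*x^5/5 - 9*x^4/2 + x^3 + 6*x^2 - 3*x at the endpoints):
  F(1) − F(−1) = -23/10 − (53/10) = -38/5.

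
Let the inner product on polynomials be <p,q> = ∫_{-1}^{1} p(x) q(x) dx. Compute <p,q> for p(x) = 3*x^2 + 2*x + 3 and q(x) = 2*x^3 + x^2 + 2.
<p,q> = 104/5

Expand the product: p(x)·q(x) = 6*x^5 + 7*x^4 + 8*x^3 + 9*x^2 + 4*x + 6.
∫_{-1}^{1} of each monomial x^k gives [2/(k+1) if k even, 0 if k odd]. Integrating term-by-term (or equivalently evaluating the antiderivative F(x) = x^6 + 7*x^5/5 + 2*x^4 + 3*x^3 + 2*x^2 + 6*x at the endpoints):
  F(1) − F(−1) = 77/5 − (-27/5) = 104/5.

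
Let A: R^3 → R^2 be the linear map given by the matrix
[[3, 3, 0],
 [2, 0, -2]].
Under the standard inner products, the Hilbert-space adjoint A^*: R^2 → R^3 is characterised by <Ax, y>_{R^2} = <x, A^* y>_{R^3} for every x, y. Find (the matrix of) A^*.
A^* = A^T =
[[3, 2],
 [3, 0],
 [0, -2]]

For real matrices with standard dot products, the defining identity <Ax, y> = <x, A^* y> gives (Ax)^T y = x^T (A^*) y, i.e. x^T A^T y = x^T (A^*) y. Since this holds for all x, y, we must have A^* = A^T. Therefore
A^* =
[[3, 2],
 [3, 0],
 [0, -2]].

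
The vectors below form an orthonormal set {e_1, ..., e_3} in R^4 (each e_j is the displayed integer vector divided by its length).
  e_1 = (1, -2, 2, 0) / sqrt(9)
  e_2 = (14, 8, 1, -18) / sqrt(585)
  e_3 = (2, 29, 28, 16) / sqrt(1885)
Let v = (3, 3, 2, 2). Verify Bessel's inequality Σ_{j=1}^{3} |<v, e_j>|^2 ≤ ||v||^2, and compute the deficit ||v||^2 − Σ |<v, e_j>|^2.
Σ |<v, e_j>|^2 = 558/29; ||v||^2 = 26; deficit = 196/29

Write each e_j = u_j / sqrt(<u_j, u_j>) where u_j is the displayed integer vector. Then <v, e_j> = <v, u_j> / sqrt(<u_j, u_j>), so |<v, e_j>|^2 = <v, u_j>^2 / <u_j, u_j>.
Coefficients: <v, e_1> = 1/sqrt(9), <v, e_2> = 32/sqrt(585), <v, e_3> = 181/sqrt(1885).
Square and sum: Σ |<v, e_j>|^2 = 558/29.
Compute ||v||^2 = v·v = 26.
Deficit = 26 − 558/29 = 196/29 ≥ 0, confirming Bessel's inequality. (The deficit equals ||v − Σ <v,e_j> e_j||^2, the squared distance from v to span{e_j}.)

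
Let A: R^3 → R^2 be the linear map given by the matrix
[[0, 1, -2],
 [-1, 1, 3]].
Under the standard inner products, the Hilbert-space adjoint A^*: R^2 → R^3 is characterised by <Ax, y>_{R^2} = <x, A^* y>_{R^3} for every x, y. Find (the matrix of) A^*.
A^* = A^T =
[[0, -1],
 [1, 1],
 [-2, 3]]

For real matrices with standard dot products, the defining identity <Ax, y> = <x, A^* y> gives (Ax)^T y = x^T (A^*) y, i.e. x^T A^T y = x^T (A^*) y. Since this holds for all x, y, we must have A^* = A^T. Therefore
A^* =
[[0, -1],
 [1, 1],
 [-2, 3]].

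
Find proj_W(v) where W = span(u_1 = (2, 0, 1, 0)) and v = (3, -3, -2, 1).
proj_W(v) = (8/5, 0, 4/5, 0)

Set up U = [u_1 | ... | u_1] ∈ R^(4×1). The projector onto W = col(U) is P = U (U^T U)^(-1) U^T.
Compute U^T U =
  [5],
and U^T v = (4).
Solve U^T U · c = U^T v for the coefficients: c = (4/5). The projection is proj_W(v) = U c.
Check: (v - proj_W(v)) · u_1 = 0  (should be 0).
Result: proj_W(v) = (8/5, 0, 4/5, 0).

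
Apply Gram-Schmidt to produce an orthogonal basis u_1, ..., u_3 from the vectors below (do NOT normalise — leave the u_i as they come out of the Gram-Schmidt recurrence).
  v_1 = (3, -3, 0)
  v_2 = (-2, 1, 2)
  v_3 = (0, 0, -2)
Orthogonal basis:
  u_1 = (3, -3, 0)
  u_2 = (-1/2, -1/2, 2)
  u_3 = (-4/9, -4/9, -2/9)

Apply the Gram-Schmidt recurrence
  u_1 = v_1
  u_i = v_i − Σ_{j<i} ((v_i · u_j) / (u_j · u_j)) · u_j.

Step by step this gives:
  u_1 = (3, -3, 0)
  u_2 = (-1/2, -1/2, 2)
  u_3 = (-4/9, -4/9, -2/9)

Orthogonality check:
  u_2 · u_1 = 0 (should be 0)
  u_3 · u_1 = 0 (should be 0)
  u_3 · u_2 = 0 (should be 0)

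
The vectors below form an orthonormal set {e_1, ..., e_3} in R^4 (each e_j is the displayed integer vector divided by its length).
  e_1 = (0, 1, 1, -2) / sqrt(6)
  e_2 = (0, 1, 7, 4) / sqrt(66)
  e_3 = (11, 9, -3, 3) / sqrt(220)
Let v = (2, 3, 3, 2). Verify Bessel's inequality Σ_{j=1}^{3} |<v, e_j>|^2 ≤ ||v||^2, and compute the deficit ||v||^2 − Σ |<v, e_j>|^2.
Σ |<v, e_j>|^2 = 129/5; ||v||^2 = 26; deficit = 1/5

Write each e_j = u_j / sqrt(<u_j, u_j>) where u_j is the displayed integer vector. Then <v, e_j> = <v, u_j> / sqrt(<u_j, u_j>), so |<v, e_j>|^2 = <v, u_j>^2 / <u_j, u_j>.
Coefficients: <v, e_1> = 2/sqrt(6), <v, e_2> = 32/sqrt(66), <v, e_3> = 46/sqrt(220).
Square and sum: Σ |<v, e_j>|^2 = 129/5.
Compute ||v||^2 = v·v = 26.
Deficit = 26 − 129/5 = 1/5 ≥ 0, confirming Bessel's inequality. (The deficit equals ||v − Σ <v,e_j> e_j||^2, the squared distance from v to span{e_j}.)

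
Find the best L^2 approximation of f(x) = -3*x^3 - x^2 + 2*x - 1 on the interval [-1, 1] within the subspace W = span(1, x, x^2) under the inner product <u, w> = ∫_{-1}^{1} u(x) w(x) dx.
g(x) = -x^2 + x/5 - 1

The best approximation g ∈ W is the orthogonal projection of f onto W. Writing g = a_0 + a_1 x + a_2 x^2, the coefficients solve the normal equations G · a = b where
  G_{ij} = <φ_i, φ_j> and b_i = <f, φ_i>, with φ_0 = 1, φ_1 = x, φ_2 = x^2.
G =
  [2, 0, 2/3]
  [0, 2/3, 0]
  [2/3, 0, 2/5],
b = (-8/3, 2/15, -16/15).
Solving gives a_0 = -1, a_1 = 1/5, a_2 = -1, so
  g(x) = -x^2 + x/5 - 1.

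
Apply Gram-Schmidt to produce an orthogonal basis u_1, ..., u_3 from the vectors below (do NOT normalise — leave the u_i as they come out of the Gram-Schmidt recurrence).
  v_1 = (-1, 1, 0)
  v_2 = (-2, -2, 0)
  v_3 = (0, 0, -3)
Orthogonal basis:
  u_1 = (-1, 1, 0)
  u_2 = (-2, -2, 0)
  u_3 = (0, 0, -3)

Apply the Gram-Schmidt recurrence
  u_1 = v_1
  u_i = v_i − Σ_{j<i} ((v_i · u_j) / (u_j · u_j)) · u_j.

Step by step this gives:
  u_1 = (-1, 1, 0)
  u_2 = (-2, -2, 0)
  u_3 = (0, 0, -3)

Orthogonality check:
  u_2 · u_1 = 0 (should be 0)
  u_3 · u_1 = 0 (should be 0)
  u_3 · u_2 = 0 (should be 0)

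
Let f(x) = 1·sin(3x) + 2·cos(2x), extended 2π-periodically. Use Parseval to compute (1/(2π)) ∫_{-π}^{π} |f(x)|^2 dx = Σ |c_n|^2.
Σ |c_n|^2 = 5/2

Expand |f|^2 and use orthogonality of {sin(nx), cos(mx)} on [-π, π]:
  ∫_{-π}^{π} sin(nx)^2 dx = π, ∫ cos(mx)^2 dx = π, and cross terms integrate to 0.
So ∫_{-π}^{π} f(x)^2 dx = 1^2 · π + 2^2 · π = (1 + 4)π.
Divide by 2π: (1 + 4)/2 = 5/2.
By Parseval, this equals Σ |c_n|^2.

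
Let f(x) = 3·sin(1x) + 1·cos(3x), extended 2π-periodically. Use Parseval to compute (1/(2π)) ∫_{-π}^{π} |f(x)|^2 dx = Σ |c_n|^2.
Σ |c_n|^2 = 5

Expand |f|^2 and use orthogonality of {sin(nx), cos(mx)} on [-π, π]:
  ∫_{-π}^{π} sin(nx)^2 dx = π, ∫ cos(mx)^2 dx = π, and cross terms integrate to 0.
So ∫_{-π}^{π} f(x)^2 dx = 3^2 · π + 1^2 · π = (9 + 1)π.
Divide by 2π: (9 + 1)/2 = 5.
By Parseval, this equals Σ |c_n|^2.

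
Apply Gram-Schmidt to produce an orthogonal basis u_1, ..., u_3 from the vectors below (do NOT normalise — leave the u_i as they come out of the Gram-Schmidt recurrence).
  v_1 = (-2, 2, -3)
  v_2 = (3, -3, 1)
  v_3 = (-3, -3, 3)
Orthogonal basis:
  u_1 = (-2, 2, -3)
  u_2 = (21/17, -21/17, -28/17)
  u_3 = (-3, -3, 0)

Apply the Gram-Schmidt recurrence
  u_1 = v_1
  u_i = v_i − Σ_{j<i} ((v_i · u_j) / (u_j · u_j)) · u_j.

Step by step this gives:
  u_1 = (-2, 2, -3)
  u_2 = (21/17, -21/17, -28/17)
  u_3 = (-3, -3, 0)

Orthogonality check:
  u_2 · u_1 = 0 (should be 0)
  u_3 · u_1 = 0 (should be 0)
  u_3 · u_2 = 0 (should be 0)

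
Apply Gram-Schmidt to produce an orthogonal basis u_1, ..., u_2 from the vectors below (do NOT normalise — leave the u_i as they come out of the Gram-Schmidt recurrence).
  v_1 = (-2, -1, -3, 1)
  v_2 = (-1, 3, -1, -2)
Orthogonal basis:
  u_1 = (-2, -1, -3, 1)
  u_2 = (-1, 3, -1, -2)

Apply the Gram-Schmidt recurrence
  u_1 = v_1
  u_i = v_i − Σ_{j<i} ((v_i · u_j) / (u_j · u_j)) · u_j.

Step by step this gives:
  u_1 = (-2, -1, -3, 1)
  u_2 = (-1, 3, -1, -2)

Orthogonality check:
  u_2 · u_1 = 0 (should be 0)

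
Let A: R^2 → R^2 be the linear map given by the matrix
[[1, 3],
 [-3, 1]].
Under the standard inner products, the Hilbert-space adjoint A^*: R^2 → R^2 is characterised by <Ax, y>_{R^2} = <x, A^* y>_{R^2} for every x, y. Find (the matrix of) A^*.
A^* = A^T =
[[1, -3],
 [3, 1]]

For real matrices with standard dot products, the defining identity <Ax, y> = <x, A^* y> gives (Ax)^T y = x^T (A^*) y, i.e. x^T A^T y = x^T (A^*) y. Since this holds for all x, y, we must have A^* = A^T. Therefore
A^* =
[[1, -3],
 [3, 1]].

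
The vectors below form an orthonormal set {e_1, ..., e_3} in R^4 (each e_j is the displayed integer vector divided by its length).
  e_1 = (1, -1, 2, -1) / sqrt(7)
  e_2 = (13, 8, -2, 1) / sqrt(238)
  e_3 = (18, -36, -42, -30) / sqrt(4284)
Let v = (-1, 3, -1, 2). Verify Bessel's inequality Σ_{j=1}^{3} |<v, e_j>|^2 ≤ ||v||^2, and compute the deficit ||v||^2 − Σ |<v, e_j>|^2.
Σ |<v, e_j>|^2 = 209/14; ||v||^2 = 15; deficit = 1/14

Write each e_j = u_j / sqrt(<u_j, u_j>) where u_j is the displayed integer vector. Then <v, e_j> = <v, u_j> / sqrt(<u_j, u_j>), so |<v, e_j>|^2 = <v, u_j>^2 / <u_j, u_j>.
Coefficients: <v, e_1> = -8/sqrt(7), <v, e_2> = 15/sqrt(238), <v, e_3> = -144/sqrt(4284).
Square and sum: Σ |<v, e_j>|^2 = 209/14.
Compute ||v||^2 = v·v = 15.
Deficit = 15 − 209/14 = 1/14 ≥ 0, confirming Bessel's inequality. (The deficit equals ||v − Σ <v,e_j> e_j||^2, the squared distance from v to span{e_j}.)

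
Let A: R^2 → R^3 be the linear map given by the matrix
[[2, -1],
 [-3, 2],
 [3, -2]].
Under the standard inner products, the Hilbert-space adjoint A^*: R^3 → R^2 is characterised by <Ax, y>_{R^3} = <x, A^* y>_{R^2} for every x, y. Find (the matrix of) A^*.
A^* = A^T =
[[2, -3, 3],
 [-1, 2, -2]]

For real matrices with standard dot products, the defining identity <Ax, y> = <x, A^* y> gives (Ax)^T y = x^T (A^*) y, i.e. x^T A^T y = x^T (A^*) y. Since this holds for all x, y, we must have A^* = A^T. Therefore
A^* =
[[2, -3, 3],
 [-1, 2, -2]].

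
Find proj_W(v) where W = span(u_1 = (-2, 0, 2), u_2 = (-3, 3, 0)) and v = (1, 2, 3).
proj_W(v) = (-1, 0, 1)

Set up U = [u_1 | ... | u_2] ∈ R^(3×2). The projector onto W = col(U) is P = U (U^T U)^(-1) U^T.
Compute U^T U =
  [8, 6]
  [6, 18],
and U^T v = (4, 3).
Solve U^T U · c = U^T v for the coefficients: c = (1/2, 0). The projection is proj_W(v) = U c.
Check: (v - proj_W(v)) · u_1 = 0  (should be 0).
Check: (v - proj_W(v)) · u_2 = 0  (should be 0).
Result: proj_W(v) = (-1, 0, 1).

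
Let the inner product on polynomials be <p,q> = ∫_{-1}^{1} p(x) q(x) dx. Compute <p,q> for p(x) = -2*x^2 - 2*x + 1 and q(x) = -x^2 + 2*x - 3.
<p,q> = -68/15

Expand the product: p(x)·q(x) = 2*x^4 - 2*x^3 + x^2 + 8*x - 3.
∫_{-1}^{1} of each monomial x^k gives [2/(k+1) if k even, 0 if k odd]. Integrating term-by-term (or equivalently evaluating the antiderivative F(x) = 2*x^5/5 - x^4/2 + x^3/3 + 4*x^2 - 3*x at the endpoints):
  F(1) − F(−1) = 37/30 − (173/30) = -68/15.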